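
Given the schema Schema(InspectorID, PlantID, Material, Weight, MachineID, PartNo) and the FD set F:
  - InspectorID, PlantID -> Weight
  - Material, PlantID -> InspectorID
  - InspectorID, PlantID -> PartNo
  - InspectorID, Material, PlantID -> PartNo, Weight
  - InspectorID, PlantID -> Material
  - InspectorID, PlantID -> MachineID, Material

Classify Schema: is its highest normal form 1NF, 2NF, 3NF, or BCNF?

BCNF

Candidate keys: {InspectorID, PlantID}, {Material, PlantID}. Prime attributes: {InspectorID, Material, PlantID}.
The left-hand side of every FD is a superkey, so BCNF is satisfied.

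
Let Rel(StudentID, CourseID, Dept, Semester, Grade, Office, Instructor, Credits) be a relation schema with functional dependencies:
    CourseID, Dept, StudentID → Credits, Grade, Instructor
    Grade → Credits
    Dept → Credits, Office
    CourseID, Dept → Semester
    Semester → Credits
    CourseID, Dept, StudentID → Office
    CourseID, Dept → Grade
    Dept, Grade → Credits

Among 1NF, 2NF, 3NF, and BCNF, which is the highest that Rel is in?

1NF

Candidate key: {CourseID, Dept, StudentID}. Prime attributes: {CourseID, Dept, StudentID}.
Grade → Credits: {Grade}⁺ = {Credits, Grade}, which is not all of the attributes, so the left side is not a superkey — BCNF is violated.
Grade → Credits determines the non-prime attribute {Credits} from a non-superkey — 3NF is violated.
The proper key subset {Dept} of {CourseID, Dept, StudentID} determines non-prime {Credits, Office}, so the relation is not even in 2NF.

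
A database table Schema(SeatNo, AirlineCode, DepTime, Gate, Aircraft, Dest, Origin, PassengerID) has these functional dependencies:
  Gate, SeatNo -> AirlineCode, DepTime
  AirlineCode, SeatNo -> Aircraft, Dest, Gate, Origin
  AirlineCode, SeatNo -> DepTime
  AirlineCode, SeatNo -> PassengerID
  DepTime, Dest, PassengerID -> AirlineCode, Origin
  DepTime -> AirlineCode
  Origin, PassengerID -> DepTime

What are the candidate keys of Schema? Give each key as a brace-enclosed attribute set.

Attributes never on any right-hand side: {SeatNo} — every candidate key must contain it.
Closure of {AirlineCode, SeatNo} is {Aircraft, AirlineCode, DepTime, Dest, Gate, Origin, PassengerID, SeatNo}, the whole schema; {AirlineCode, SeatNo} is a candidate key.
Closure of {DepTime, SeatNo} is {Aircraft, AirlineCode, DepTime, Dest, Gate, Origin, PassengerID, SeatNo}, the whole schema; {DepTime, SeatNo} is a candidate key.
Closure of {Gate, SeatNo} is {Aircraft, AirlineCode, DepTime, Dest, Gate, Origin, PassengerID, SeatNo}, the whole schema; {Gate, SeatNo} is a candidate key.
Closure of {Origin, PassengerID, SeatNo} is {Aircraft, AirlineCode, DepTime, Dest, Gate, Origin, PassengerID, SeatNo}, the whole schema; {Origin, PassengerID, SeatNo} is a candidate key.
These are minimal and exhaustive — every other superkey contains one of them.

{AirlineCode, SeatNo}, {DepTime, SeatNo}, {Gate, SeatNo}, {Origin, PassengerID, SeatNo}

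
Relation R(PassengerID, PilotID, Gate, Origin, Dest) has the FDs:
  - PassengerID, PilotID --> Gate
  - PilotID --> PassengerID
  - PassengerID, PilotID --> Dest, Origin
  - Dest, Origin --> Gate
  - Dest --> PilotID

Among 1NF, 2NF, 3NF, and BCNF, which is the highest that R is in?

Candidate keys: {Dest}, {PilotID}. Prime attributes: {Dest, PilotID}.
The left-hand side of every FD is a superkey, so BCNF is satisfied.

BCNF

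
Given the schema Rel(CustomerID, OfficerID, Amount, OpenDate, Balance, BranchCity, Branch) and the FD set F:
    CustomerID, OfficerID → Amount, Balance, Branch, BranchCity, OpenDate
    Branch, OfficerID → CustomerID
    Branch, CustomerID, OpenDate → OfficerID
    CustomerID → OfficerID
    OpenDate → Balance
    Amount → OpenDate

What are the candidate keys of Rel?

{Branch, OfficerID}, {CustomerID}

{CustomerID}⁺ = {Amount, Balance, Branch, BranchCity, CustomerID, OfficerID, OpenDate} — all of the relation — so {CustomerID} is a candidate key.
{Branch, OfficerID}⁺ = {Amount, Balance, Branch, BranchCity, CustomerID, OfficerID, OpenDate} — all of the relation — so {Branch, OfficerID} is a candidate key.
These are minimal and exhaustive — every other superkey contains one of them.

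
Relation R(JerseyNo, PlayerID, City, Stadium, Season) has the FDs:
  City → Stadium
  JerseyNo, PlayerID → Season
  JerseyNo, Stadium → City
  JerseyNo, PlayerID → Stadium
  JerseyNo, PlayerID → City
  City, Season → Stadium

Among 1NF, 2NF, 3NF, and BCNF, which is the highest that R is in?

2NF

Candidate key: {JerseyNo, PlayerID}. Prime attributes: {JerseyNo, PlayerID}.
For City → Stadium we have {City}⁺ = {City, Stadium}; {City} is not a superkey, so BCNF fails.
Because {Stadium} is non-prime and the left side of City → Stadium is not a superkey, the relation is not in 3NF.
No non-prime attribute depends on a proper subset of any candidate key, so 2NF holds.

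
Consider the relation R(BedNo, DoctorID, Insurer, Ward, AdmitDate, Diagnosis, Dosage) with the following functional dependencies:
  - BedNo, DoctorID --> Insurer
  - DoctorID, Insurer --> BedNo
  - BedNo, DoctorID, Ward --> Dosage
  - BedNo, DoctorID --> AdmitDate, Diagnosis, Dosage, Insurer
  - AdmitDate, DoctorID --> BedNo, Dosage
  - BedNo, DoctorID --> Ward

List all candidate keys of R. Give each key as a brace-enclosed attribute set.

{DoctorID} never appears on the right of any FD, so every key must include it.
{AdmitDate, DoctorID}⁺ = {AdmitDate, BedNo, Diagnosis, DoctorID, Dosage, Insurer, Ward} — all of the relation — so {AdmitDate, DoctorID} is a candidate key.
{BedNo, DoctorID}⁺ = {AdmitDate, BedNo, Diagnosis, DoctorID, Dosage, Insurer, Ward} — all of the relation — so {BedNo, DoctorID} is a candidate key.
{DoctorID, Insurer}⁺ = {AdmitDate, BedNo, Diagnosis, DoctorID, Dosage, Insurer, Ward} — all of the relation — so {DoctorID, Insurer} is a candidate key.
Any other superkey properly contains one of these, so there are no further candidate keys.

{AdmitDate, DoctorID}, {BedNo, DoctorID}, {DoctorID, Insurer}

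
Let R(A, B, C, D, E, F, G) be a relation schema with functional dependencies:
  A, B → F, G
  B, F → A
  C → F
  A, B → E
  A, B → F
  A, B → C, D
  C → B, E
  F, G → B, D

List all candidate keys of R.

{A, B}, {B, F}, {C}, {F, G}

{C} is a candidate key since {C}⁺ = {A, B, C, D, E, F, G} covers every attribute.
{A, B} is a candidate key since {A, B}⁺ = {A, B, C, D, E, F, G} covers every attribute.
{B, F} is a candidate key since {B, F}⁺ = {A, B, C, D, E, F, G} covers every attribute.
{F, G} is a candidate key since {F, G}⁺ = {A, B, C, D, E, F, G} covers every attribute.
These are minimal and exhaustive — every other superkey contains one of them.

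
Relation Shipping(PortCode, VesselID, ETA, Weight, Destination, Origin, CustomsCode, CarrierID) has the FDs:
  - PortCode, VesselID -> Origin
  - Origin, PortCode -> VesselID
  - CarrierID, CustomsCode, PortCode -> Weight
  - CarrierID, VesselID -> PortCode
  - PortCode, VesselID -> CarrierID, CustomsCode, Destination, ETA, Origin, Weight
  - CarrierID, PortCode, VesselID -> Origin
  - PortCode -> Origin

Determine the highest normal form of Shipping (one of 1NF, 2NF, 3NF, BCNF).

Candidate keys: {CarrierID, VesselID}, {PortCode}. Prime attributes: {CarrierID, PortCode, VesselID}.
The left-hand side of every FD is a superkey, so BCNF is satisfied.

BCNF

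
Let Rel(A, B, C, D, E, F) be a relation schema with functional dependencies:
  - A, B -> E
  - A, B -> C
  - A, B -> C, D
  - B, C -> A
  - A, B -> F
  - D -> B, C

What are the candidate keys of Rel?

Closure of {D} is {A, B, C, D, E, F}, the whole schema; {D} is a candidate key.
Closure of {A, B} is {A, B, C, D, E, F}, the whole schema; {A, B} is a candidate key.
Closure of {B, C} is {A, B, C, D, E, F}, the whole schema; {B, C} is a candidate key.
No proper subset of any of these is a key, and no other minimal superkey exists.

{A, B}, {B, C}, {D}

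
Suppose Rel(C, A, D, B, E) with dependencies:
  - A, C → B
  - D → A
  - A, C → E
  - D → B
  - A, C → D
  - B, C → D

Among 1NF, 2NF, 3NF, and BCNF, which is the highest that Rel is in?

Candidate keys: {A, C}, {B, C}, {C, D}. Prime attributes: {A, B, C, D}.
For D → A we have {D}⁺ = {A, B, D}; {D} is not a superkey, so BCNF fails.
Since {A} ⊆ prime attributes and every other non-superkey FD also has a prime right side, the schema is in 3NF.

3NF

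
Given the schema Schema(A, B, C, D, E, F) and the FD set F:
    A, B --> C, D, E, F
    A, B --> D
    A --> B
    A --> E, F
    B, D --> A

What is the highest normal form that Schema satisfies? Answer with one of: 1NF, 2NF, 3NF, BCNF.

BCNF

Candidate keys: {A}, {B, D}. Prime attributes: {A, B, D}.
The left-hand side of every FD is a superkey, so BCNF is satisfied.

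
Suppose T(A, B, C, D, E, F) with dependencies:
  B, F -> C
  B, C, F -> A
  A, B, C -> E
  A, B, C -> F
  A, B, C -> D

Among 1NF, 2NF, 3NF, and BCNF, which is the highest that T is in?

BCNF

Candidate keys: {A, B, C}, {B, F}. Prime attributes: {A, B, C, F}.
Every FD has a superkey on the left, so the relation is in BCNF.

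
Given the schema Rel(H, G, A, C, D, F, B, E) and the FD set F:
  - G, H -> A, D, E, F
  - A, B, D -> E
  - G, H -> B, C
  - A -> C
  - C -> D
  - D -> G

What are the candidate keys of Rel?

No FD produces {H}, so it must be in every candidate key.
{A, H} is a candidate key since {A, H}⁺ = {A, B, C, D, E, F, G, H} covers every attribute.
{C, H} is a candidate key since {C, H}⁺ = {A, B, C, D, E, F, G, H} covers every attribute.
{D, H} is a candidate key since {D, H}⁺ = {A, B, C, D, E, F, G, H} covers every attribute.
{G, H} is a candidate key since {G, H}⁺ = {A, B, C, D, E, F, G, H} covers every attribute.
These are minimal and exhaustive — every other superkey contains one of them.

{A, H}, {C, H}, {D, H}, {G, H}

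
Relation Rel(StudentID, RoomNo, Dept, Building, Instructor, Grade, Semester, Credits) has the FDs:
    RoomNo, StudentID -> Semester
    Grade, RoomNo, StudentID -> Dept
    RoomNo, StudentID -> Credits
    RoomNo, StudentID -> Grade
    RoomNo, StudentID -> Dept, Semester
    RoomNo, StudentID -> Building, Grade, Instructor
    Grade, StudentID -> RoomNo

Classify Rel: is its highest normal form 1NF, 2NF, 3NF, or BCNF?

Candidate keys: {Grade, StudentID}, {RoomNo, StudentID}. Prime attributes: {Grade, RoomNo, StudentID}.
Every FD has a superkey on the left, so the relation is in BCNF.

BCNF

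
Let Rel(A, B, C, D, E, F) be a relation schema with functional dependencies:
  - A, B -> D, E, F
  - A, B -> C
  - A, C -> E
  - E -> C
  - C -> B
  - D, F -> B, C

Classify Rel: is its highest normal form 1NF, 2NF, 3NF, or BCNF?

3NF

Candidate keys: {A, B}, {A, C}, {A, D, F}, {A, E}. Prime attributes: {A, B, C, D, E, F}.
E -> C: {E}⁺ = {B, C, E}, which is not all of the attributes, so the left side is not a superkey — BCNF is violated.
Since {C} ⊆ prime attributes and every other non-superkey FD also has a prime right side, the schema is in 3NF.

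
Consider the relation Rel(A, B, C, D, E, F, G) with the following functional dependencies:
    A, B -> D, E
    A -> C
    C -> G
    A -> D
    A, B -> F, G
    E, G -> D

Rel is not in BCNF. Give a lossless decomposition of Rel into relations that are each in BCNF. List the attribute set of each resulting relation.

{A, B, E, F}; {A, C, D}; {C, G}

Candidate key of the original relation: {A, B}.
{A, B, C, D, E, F, G}: {A} determines {A, C, D, G} here but is not a superkey — split on A -> C, D, G, giving {A, C, D, G} and {A, B, E, F}.
{A, C, D, G}: {C} determines {C, G} here but is not a superkey — split on C -> G, giving {C, G} and {A, C, D}.
{C, G} is in BCNF.
{A, C, D} is in BCNF.
{A, B, E, F} is in BCNF.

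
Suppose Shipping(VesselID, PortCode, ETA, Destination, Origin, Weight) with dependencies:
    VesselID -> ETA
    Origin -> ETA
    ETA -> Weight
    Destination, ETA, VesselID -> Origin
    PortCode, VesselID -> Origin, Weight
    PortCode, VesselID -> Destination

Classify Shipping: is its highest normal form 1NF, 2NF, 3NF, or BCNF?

1NF

Candidate key: {PortCode, VesselID}. Prime attributes: {PortCode, VesselID}.
VesselID -> ETA breaks BCNF: {VesselID}⁺ = {ETA, VesselID, Weight}, so {VesselID} is not a superkey.
VesselID -> ETA has non-prime {ETA} on the right and a non-superkey on the left, so 3NF fails.
Since {VesselID} ⊂ {PortCode, VesselID} and {VesselID}⁺ ⊇ {ETA, Weight} with {ETA, Weight} non-prime, there is a partial dependency; 2NF fails.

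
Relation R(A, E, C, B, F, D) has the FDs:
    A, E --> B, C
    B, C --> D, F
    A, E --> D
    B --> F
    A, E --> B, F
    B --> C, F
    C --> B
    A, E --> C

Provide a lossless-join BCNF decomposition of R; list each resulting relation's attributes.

{A, B, E}; {B, C, D, F}

Candidate key of the original relation: {A, E}.
Within {A, B, C, D, E, F}: {B, C}⁺ ∩ {A, B, C, D, E, F} = {B, C, D, F}, not the whole set, so B, C --> D, F violates BCNF; decompose into {B, C, D, F} and {A, B, C, E}.
{B, C, D, F}: every determinant is a superkey — BCNF.
Within {A, B, C, E}: {B}⁺ ∩ {A, B, C, E} = {B, C}, not the whole set, so B --> C violates BCNF; decompose into {B, C} and {A, B, E}.
{B, C}: every determinant is a superkey — BCNF.
{A, B, E}: every determinant is a superkey — BCNF.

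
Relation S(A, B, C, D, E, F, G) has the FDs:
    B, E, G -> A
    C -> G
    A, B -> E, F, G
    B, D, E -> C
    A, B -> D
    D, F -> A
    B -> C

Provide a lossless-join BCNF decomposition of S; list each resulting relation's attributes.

Candidate keys of the original relation: {A, B}, {B, D, F}, {B, E}.
Within {A, B, C, D, E, F, G}: {C}⁺ ∩ {A, B, C, D, E, F, G} = {C, G}, not the whole set, so C -> G violates BCNF; decompose into {C, G} and {A, B, C, D, E, F}.
{C, G} is in BCNF.
Within {A, B, C, D, E, F}: {D, F}⁺ ∩ {A, B, C, D, E, F} = {A, D, F}, not the whole set, so D, F -> A violates BCNF; decompose into {A, D, F} and {B, C, D, E, F}.
{A, D, F} is in BCNF.
Within {B, C, D, E, F}: {B}⁺ ∩ {B, C, D, E, F} = {B, C}, not the whole set, so B -> C violates BCNF; decompose into {B, C} and {B, D, E, F}.
{B, C} is in BCNF.
{B, D, E, F} is in BCNF.

{A, D, F}; {B, C}; {B, D, E, F}; {C, G}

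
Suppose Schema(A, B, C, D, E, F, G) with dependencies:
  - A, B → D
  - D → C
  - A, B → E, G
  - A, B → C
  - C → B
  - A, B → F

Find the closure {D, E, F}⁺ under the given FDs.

Start with {D, E, F}.
D → C applies; add {C} → now {C, D, E, F}.
C → B applies; add {B} → now {B, C, D, E, F}.
No further FD applies.

{B, C, D, E, F}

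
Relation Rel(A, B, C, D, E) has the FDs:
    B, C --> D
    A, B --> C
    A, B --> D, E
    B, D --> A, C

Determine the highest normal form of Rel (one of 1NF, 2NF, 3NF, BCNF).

BCNF

Candidate keys: {A, B}, {B, C}, {B, D}. Prime attributes: {A, B, C, D}.
Each dependency's left side is a superkey — BCNF holds.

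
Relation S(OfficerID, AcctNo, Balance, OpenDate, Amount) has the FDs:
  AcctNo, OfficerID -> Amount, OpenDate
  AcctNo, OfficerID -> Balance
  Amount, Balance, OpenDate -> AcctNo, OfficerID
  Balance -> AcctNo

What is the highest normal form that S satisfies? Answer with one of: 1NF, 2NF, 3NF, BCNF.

3NF

Candidate keys: {AcctNo, OfficerID}, {Amount, Balance, OpenDate}, {Balance, OfficerID}. Prime attributes: {AcctNo, Amount, Balance, OfficerID, OpenDate}.
For Balance -> AcctNo we have {Balance}⁺ = {AcctNo, Balance}; {Balance} is not a superkey, so BCNF fails.
Its right-hand attributes {AcctNo} are all prime, as are those of every other non-superkey FD — the relation is in 3NF.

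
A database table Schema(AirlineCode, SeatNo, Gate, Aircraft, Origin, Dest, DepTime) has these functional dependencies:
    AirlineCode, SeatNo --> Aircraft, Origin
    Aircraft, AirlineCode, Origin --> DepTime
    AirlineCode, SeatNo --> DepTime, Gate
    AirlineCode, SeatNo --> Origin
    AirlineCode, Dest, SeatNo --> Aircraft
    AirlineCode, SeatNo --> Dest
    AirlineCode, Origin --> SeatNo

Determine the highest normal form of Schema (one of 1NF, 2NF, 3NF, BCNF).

Candidate keys: {AirlineCode, Origin}, {AirlineCode, SeatNo}. Prime attributes: {AirlineCode, Origin, SeatNo}.
Every FD has a superkey on the left, so the relation is in BCNF.

BCNF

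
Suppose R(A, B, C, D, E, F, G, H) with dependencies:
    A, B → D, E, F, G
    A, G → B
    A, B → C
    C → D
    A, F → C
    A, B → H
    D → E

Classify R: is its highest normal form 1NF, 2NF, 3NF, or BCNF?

2NF

Candidate keys: {A, B}, {A, G}. Prime attributes: {A, B, G}.
For C → D we have {C}⁺ = {C, D, E}; {C} is not a superkey, so BCNF fails.
C → D determines the non-prime attribute {D} from a non-superkey — 3NF is violated.
No proper subset of a key has a non-prime attribute in its closure, so there is no partial dependency; 2NF holds.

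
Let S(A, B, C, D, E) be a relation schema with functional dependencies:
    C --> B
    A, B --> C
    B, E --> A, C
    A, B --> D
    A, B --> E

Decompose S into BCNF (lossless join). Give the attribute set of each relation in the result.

{A, C, D, E}; {B, C}

Candidate keys of the original relation: {A, B}, {A, C}, {B, E}, {C, E}.
Within {A, B, C, D, E}: {C}⁺ ∩ {A, B, C, D, E} = {B, C}, not the whole set, so C --> B violates BCNF; decompose into {B, C} and {A, C, D, E}.
{B, C} has no BCNF violation.
{A, C, D, E} has no BCNF violation.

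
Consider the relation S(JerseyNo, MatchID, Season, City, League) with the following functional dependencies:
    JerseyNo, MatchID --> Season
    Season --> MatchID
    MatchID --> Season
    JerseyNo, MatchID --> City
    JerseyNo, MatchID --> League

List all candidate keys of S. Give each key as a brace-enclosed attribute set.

{JerseyNo, MatchID}, {JerseyNo, Season}

Attributes never on any right-hand side: {JerseyNo} — every candidate key must contain it.
{JerseyNo, MatchID}⁺ = {City, JerseyNo, League, MatchID, Season} — all of the relation — so {JerseyNo, MatchID} is a candidate key.
{JerseyNo, Season}⁺ = {City, JerseyNo, League, MatchID, Season} — all of the relation — so {JerseyNo, Season} is a candidate key.
These are minimal and exhaustive — every other superkey contains one of them.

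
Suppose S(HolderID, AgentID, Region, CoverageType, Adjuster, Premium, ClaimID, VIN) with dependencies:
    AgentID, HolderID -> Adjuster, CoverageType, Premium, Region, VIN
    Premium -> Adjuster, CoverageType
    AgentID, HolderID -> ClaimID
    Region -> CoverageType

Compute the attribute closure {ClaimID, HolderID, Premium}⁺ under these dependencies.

{Adjuster, ClaimID, CoverageType, HolderID, Premium}

Start with {ClaimID, HolderID, Premium}.
Premium -> Adjuster, CoverageType applies; add {Adjuster, CoverageType} → now {Adjuster, ClaimID, CoverageType, HolderID, Premium}.
No further FD applies.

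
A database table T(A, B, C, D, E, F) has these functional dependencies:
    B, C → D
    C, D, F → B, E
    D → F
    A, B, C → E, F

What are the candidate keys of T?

{A, B, C}, {A, C, D}

No FD produces {A, C}, so they must be in every candidate key.
Closure of {A, B, C} is {A, B, C, D, E, F}, the whole schema; {A, B, C} is a candidate key.
Closure of {A, C, D} is {A, B, C, D, E, F}, the whole schema; {A, C, D} is a candidate key.
Any other superkey properly contains one of these, so there are no further candidate keys.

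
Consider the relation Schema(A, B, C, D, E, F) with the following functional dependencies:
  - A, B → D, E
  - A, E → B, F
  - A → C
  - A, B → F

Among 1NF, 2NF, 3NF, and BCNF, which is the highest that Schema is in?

Candidate keys: {A, B}, {A, E}. Prime attributes: {A, B, E}.
A → C: {A}⁺ = {A, C}, which is not all of the attributes, so the left side is not a superkey — BCNF is violated.
A → C has non-prime {C} on the right and a non-superkey on the left, so 3NF fails.
Since {A} ⊂ {A, B} and {A}⁺ ⊇ {C} with {C} non-prime, there is a partial dependency; 2NF fails.

1NF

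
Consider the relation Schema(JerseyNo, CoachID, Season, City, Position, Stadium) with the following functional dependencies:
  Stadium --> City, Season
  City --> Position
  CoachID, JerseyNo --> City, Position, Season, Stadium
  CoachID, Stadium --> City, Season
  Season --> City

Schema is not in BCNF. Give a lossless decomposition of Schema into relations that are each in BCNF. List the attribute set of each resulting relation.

{City, Position}; {City, Season}; {CoachID, JerseyNo, Stadium}; {Season, Stadium}

Candidate key of the original relation: {CoachID, JerseyNo}.
{City, CoachID, JerseyNo, Position, Season, Stadium}: {Stadium} determines {City, Position, Season, Stadium} here but is not a superkey — split on Stadium --> City, Position, Season, giving {City, Position, Season, Stadium} and {CoachID, JerseyNo, Stadium}.
{City, Position, Season, Stadium}: {City} determines {City, Position} here but is not a superkey — split on City --> Position, giving {City, Position} and {City, Season, Stadium}.
{City, Position} has no BCNF violation.
{City, Season, Stadium}: {Season} determines {City, Season} here but is not a superkey — split on Season --> City, giving {City, Season} and {Season, Stadium}.
{City, Season} has no BCNF violation.
{Season, Stadium} has no BCNF violation.
{CoachID, JerseyNo, Stadium} has no BCNF violation.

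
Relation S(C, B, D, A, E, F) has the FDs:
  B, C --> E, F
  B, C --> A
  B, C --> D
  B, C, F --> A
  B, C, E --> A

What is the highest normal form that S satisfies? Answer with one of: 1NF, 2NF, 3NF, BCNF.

Candidate key: {B, C}. Prime attributes: {B, C}.
Each dependency's left side is a superkey — BCNF holds.

BCNF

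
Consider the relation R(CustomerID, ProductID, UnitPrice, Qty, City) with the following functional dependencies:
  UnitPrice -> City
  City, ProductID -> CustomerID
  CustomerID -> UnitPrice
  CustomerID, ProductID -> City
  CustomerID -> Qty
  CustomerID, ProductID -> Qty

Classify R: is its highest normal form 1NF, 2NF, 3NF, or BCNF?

Candidate keys: {City, ProductID}, {CustomerID, ProductID}, {ProductID, UnitPrice}. Prime attributes: {City, CustomerID, ProductID, UnitPrice}.
UnitPrice -> City: {UnitPrice}⁺ = {City, UnitPrice}, which is not all of the attributes, so the left side is not a superkey — BCNF is violated.
CustomerID -> Qty has non-prime {Qty} on the right and a non-superkey on the left, so 3NF fails.
{CustomerID} is a proper subset of the key {CustomerID, ProductID}, and {CustomerID}⁺ contains the non-prime attribute {Qty} — a partial dependency, so 2NF is violated.

1NF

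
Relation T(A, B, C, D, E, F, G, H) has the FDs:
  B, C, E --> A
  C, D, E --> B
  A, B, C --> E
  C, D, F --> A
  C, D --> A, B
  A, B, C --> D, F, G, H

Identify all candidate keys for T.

Attributes never on any right-hand side: {C} — every candidate key must contain it.
{C, D}⁺ = {A, B, C, D, E, F, G, H} — all of the relation — so {C, D} is a candidate key.
{A, B, C}⁺ = {A, B, C, D, E, F, G, H} — all of the relation — so {A, B, C} is a candidate key.
{B, C, E}⁺ = {A, B, C, D, E, F, G, H} — all of the relation — so {B, C, E} is a candidate key.
Any other superkey properly contains one of these, so there are no further candidate keys.

{A, B, C}, {B, C, E}, {C, D}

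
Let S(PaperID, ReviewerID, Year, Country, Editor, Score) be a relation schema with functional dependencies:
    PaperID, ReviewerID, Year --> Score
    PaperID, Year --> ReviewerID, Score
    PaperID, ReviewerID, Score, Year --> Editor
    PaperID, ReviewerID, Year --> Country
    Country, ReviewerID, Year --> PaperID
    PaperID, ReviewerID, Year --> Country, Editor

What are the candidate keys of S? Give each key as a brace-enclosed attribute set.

{Country, ReviewerID, Year}, {PaperID, Year}

Attributes never on any right-hand side: {Year} — every candidate key must contain it.
{PaperID, Year}⁺ = {Country, Editor, PaperID, ReviewerID, Score, Year} — all of the relation — so {PaperID, Year} is a candidate key.
{Country, ReviewerID, Year}⁺ = {Country, Editor, PaperID, ReviewerID, Score, Year} — all of the relation — so {Country, ReviewerID, Year} is a candidate key.
These are minimal and exhaustive — every other superkey contains one of them.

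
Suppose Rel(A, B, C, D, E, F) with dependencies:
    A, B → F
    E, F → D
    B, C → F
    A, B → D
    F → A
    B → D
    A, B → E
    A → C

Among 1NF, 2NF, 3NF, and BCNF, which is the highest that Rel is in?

Candidate keys: {A, B}, {B, C}, {B, F}. Prime attributes: {A, B, C, F}.
E, F → D breaks BCNF: {E, F}⁺ = {A, C, D, E, F}, so {E, F} is not a superkey.
E, F → D has non-prime {D} on the right and a non-superkey on the left, so 3NF fails.
The proper key subset {B} of {A, B} determines non-prime {D}, so the relation is not even in 2NF.

1NF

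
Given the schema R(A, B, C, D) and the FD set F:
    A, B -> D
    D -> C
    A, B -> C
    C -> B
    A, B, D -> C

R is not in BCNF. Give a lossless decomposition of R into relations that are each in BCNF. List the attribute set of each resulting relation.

{A, D}; {B, C}; {C, D}

Candidate keys of the original relation: {A, B}, {A, C}, {A, D}.
{A, B, C, D}: {D} determines {B, C, D} here but is not a superkey — split on D -> B, C, giving {B, C, D} and {A, D}.
{B, C, D}: {C} determines {B, C} here but is not a superkey — split on C -> B, giving {B, C} and {C, D}.
{B, C} has no BCNF violation.
{C, D} has no BCNF violation.
{A, D} has no BCNF violation.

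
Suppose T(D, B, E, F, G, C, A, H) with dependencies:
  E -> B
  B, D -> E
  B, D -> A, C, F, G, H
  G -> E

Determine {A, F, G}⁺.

Start with {A, F, G}.
G -> E applies; add {E} → now {A, E, F, G}.
E -> B applies; add {B} → now {A, B, E, F, G}.
No further FD applies.

{A, B, E, F, G}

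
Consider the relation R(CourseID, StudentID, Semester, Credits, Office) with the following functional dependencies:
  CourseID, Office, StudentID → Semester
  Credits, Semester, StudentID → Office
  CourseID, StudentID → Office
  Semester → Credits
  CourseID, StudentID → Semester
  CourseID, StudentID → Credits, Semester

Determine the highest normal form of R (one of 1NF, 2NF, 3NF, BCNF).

2NF

Candidate key: {CourseID, StudentID}. Prime attributes: {CourseID, StudentID}.
Credits, Semester, StudentID → Office breaks BCNF: {Credits, Semester, StudentID}⁺ = {Credits, Office, Semester, StudentID}, so {Credits, Semester, StudentID} is not a superkey.
Credits, Semester, StudentID → Office has non-prime {Office} on the right and a non-superkey on the left, so 3NF fails.
Checking every proper subset of each key, none determines a non-prime attribute — 2NF is satisfied.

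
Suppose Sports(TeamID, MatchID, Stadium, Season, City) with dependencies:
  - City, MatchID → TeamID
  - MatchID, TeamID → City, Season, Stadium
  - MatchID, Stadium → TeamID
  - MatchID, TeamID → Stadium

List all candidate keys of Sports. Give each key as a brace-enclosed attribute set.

{MatchID} never appears on the right of any FD, so every key must include it.
{City, MatchID}⁺ = {City, MatchID, Season, Stadium, TeamID}, which is every attribute, so {City, MatchID} is a candidate key.
{MatchID, Stadium}⁺ = {City, MatchID, Season, Stadium, TeamID}, which is every attribute, so {MatchID, Stadium} is a candidate key.
{MatchID, TeamID}⁺ = {City, MatchID, Season, Stadium, TeamID}, which is every attribute, so {MatchID, TeamID} is a candidate key.
Any other superkey properly contains one of these, so there are no further candidate keys.

{City, MatchID}, {MatchID, Stadium}, {MatchID, TeamID}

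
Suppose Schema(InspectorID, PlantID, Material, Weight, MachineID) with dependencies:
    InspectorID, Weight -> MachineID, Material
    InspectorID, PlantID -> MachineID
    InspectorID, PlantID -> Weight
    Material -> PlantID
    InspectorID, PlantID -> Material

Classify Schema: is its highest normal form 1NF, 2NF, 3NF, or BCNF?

3NF

Candidate keys: {InspectorID, Material}, {InspectorID, PlantID}, {InspectorID, Weight}. Prime attributes: {InspectorID, Material, PlantID, Weight}.
Material -> PlantID: {Material}⁺ = {Material, PlantID}, which is not all of the attributes, so the left side is not a superkey — BCNF is violated.
Since {PlantID} ⊆ prime attributes and every other non-superkey FD also has a prime right side, the schema is in 3NF.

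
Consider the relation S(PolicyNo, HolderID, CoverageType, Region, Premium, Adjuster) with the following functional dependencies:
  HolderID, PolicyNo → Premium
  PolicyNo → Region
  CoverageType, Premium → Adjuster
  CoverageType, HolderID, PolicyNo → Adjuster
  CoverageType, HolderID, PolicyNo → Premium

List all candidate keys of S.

No FD produces {CoverageType, HolderID, PolicyNo}, so they must be in every candidate key.
{CoverageType, HolderID, PolicyNo}⁺ = {Adjuster, CoverageType, HolderID, PolicyNo, Premium, Region}, which is every attribute, so {CoverageType, HolderID, PolicyNo} is a candidate key.
Every other attribute set either contains this one or has a smaller closure.

{CoverageType, HolderID, PolicyNo}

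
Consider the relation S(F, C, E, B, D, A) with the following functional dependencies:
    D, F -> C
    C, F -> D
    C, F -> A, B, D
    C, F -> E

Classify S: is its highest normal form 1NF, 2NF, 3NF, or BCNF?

BCNF

Candidate keys: {C, F}, {D, F}. Prime attributes: {C, D, F}.
The left-hand side of every FD is a superkey, so BCNF is satisfied.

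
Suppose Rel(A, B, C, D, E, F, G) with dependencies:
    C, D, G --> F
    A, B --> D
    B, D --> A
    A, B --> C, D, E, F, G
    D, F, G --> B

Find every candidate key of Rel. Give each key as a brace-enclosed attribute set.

{A, B}, {B, D}, {C, D, G}, {D, F, G}

{A, B}⁺ = {A, B, C, D, E, F, G} — all of the relation — so {A, B} is a candidate key.
{B, D}⁺ = {A, B, C, D, E, F, G} — all of the relation — so {B, D} is a candidate key.
{C, D, G}⁺ = {A, B, C, D, E, F, G} — all of the relation — so {C, D, G} is a candidate key.
{D, F, G}⁺ = {A, B, C, D, E, F, G} — all of the relation — so {D, F, G} is a candidate key.
No proper subset of any of these is a key, and no other minimal superkey exists.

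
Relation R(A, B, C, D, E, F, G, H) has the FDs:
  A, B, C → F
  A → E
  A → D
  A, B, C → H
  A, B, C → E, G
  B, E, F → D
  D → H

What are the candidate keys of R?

{A, B, C}

No FD produces {A, B, C}, so they must be in every candidate key.
{A, B, C} is a candidate key since {A, B, C}⁺ = {A, B, C, D, E, F, G, H} covers every attribute.
No other minimal set has full closure, so this is the only candidate key.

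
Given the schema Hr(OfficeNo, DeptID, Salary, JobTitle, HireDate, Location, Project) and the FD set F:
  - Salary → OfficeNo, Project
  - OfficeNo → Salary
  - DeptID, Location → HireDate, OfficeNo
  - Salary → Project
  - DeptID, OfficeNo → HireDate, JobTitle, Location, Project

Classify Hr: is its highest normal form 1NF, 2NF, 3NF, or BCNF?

1NF

Candidate keys: {DeptID, Location}, {DeptID, OfficeNo}, {DeptID, Salary}. Prime attributes: {DeptID, Location, OfficeNo, Salary}.
Salary → OfficeNo, Project breaks BCNF: {Salary}⁺ = {OfficeNo, Project, Salary}, so {Salary} is not a superkey.
Salary → OfficeNo, Project has non-prime {Project} on the right and a non-superkey on the left, so 3NF fails.
The proper key subset {OfficeNo} of {DeptID, OfficeNo} determines non-prime {Project}, so the relation is not even in 2NF.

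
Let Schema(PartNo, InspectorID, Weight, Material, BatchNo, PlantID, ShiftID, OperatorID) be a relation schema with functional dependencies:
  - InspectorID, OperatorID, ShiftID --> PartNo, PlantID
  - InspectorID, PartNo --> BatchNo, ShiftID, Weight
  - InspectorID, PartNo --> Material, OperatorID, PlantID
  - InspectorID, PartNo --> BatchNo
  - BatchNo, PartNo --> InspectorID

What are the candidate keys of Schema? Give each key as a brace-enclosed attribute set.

{BatchNo, PartNo}, {InspectorID, OperatorID, ShiftID}, {InspectorID, PartNo}

Closure of {BatchNo, PartNo} is {BatchNo, InspectorID, Material, OperatorID, PartNo, PlantID, ShiftID, Weight}, the whole schema; {BatchNo, PartNo} is a candidate key.
Closure of {InspectorID, PartNo} is {BatchNo, InspectorID, Material, OperatorID, PartNo, PlantID, ShiftID, Weight}, the whole schema; {InspectorID, PartNo} is a candidate key.
Closure of {InspectorID, OperatorID, ShiftID} is {BatchNo, InspectorID, Material, OperatorID, PartNo, PlantID, ShiftID, Weight}, the whole schema; {InspectorID, OperatorID, ShiftID} is a candidate key.
No proper subset of any of these is a key, and no other minimal superkey exists.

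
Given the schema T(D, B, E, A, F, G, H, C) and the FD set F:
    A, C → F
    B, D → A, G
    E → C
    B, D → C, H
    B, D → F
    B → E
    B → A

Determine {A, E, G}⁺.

Start with {A, E, G}.
E → C applies; add {C} → now {A, C, E, G}.
A, C → F applies; add {F} → now {A, C, E, F, G}.
No further FD applies.

{A, C, E, F, G}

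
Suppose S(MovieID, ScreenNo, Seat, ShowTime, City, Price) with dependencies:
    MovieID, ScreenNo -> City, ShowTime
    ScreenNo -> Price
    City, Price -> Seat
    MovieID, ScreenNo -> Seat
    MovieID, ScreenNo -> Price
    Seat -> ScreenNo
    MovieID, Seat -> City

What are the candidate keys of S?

No FD produces {MovieID}, so it must be in every candidate key.
Closure of {MovieID, ScreenNo} is {City, MovieID, Price, ScreenNo, Seat, ShowTime}, the whole schema; {MovieID, ScreenNo} is a candidate key.
Closure of {MovieID, Seat} is {City, MovieID, Price, ScreenNo, Seat, ShowTime}, the whole schema; {MovieID, Seat} is a candidate key.
Closure of {City, MovieID, Price} is {City, MovieID, Price, ScreenNo, Seat, ShowTime}, the whole schema; {City, MovieID, Price} is a candidate key.
Any other superkey properly contains one of these, so there are no further candidate keys.

{City, MovieID, Price}, {MovieID, ScreenNo}, {MovieID, Seat}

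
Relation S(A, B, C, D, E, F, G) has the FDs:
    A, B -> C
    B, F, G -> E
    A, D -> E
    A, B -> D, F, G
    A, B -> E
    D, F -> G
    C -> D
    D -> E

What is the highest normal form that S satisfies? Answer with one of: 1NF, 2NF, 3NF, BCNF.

2NF

Candidate key: {A, B}. Prime attributes: {A, B}.
B, F, G -> E: {B, F, G}⁺ = {B, E, F, G}, which is not all of the attributes, so the left side is not a superkey — BCNF is violated.
B, F, G -> E has non-prime {E} on the right and a non-superkey on the left, so 3NF fails.
No proper subset of a key has a non-prime attribute in its closure, so there is no partial dependency; 2NF holds.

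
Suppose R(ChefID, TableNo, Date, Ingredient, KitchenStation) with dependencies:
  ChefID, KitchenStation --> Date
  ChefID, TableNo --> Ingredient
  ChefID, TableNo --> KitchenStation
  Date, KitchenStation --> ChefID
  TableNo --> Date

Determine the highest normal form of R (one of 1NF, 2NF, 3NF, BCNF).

Candidate keys: {ChefID, TableNo}, {KitchenStation, TableNo}. Prime attributes: {ChefID, KitchenStation, TableNo}.
ChefID, KitchenStation --> Date: {ChefID, KitchenStation}⁺ = {ChefID, Date, KitchenStation}, which is not all of the attributes, so the left side is not a superkey — BCNF is violated.
ChefID, KitchenStation --> Date determines the non-prime attribute {Date} from a non-superkey — 3NF is violated.
{TableNo} is a proper subset of the key {ChefID, TableNo}, and {TableNo}⁺ contains the non-prime attribute {Date} — a partial dependency, so 2NF is violated.

1NF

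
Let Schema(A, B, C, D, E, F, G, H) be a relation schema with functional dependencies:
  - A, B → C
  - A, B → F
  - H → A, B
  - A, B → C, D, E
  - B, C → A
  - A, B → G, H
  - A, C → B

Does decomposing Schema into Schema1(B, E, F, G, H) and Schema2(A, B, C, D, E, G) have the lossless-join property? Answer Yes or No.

No

Common attributes: {B, E, G}; their closure is {B, E, G}.
Neither Schema1 nor Schema2 is contained in that closure, so the decomposition is lossy.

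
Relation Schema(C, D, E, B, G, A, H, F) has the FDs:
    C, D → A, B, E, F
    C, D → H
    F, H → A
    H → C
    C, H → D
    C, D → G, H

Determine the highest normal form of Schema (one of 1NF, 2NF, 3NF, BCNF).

Candidate keys: {C, D}, {H}. Prime attributes: {C, D, H}.
Each dependency's left side is a superkey — BCNF holds.

BCNF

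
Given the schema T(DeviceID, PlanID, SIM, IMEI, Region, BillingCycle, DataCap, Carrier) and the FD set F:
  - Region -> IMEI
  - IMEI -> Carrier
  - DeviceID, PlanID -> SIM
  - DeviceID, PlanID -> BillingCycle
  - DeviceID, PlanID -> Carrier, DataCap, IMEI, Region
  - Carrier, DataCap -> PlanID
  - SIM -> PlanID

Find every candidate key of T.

{Carrier, DataCap, DeviceID}, {DataCap, DeviceID, IMEI}, {DataCap, DeviceID, Region}, {DeviceID, PlanID}, {DeviceID, SIM}

Attributes never on any right-hand side: {DeviceID} — every candidate key must contain it.
{DeviceID, PlanID} is a candidate key since {DeviceID, PlanID}⁺ = {BillingCycle, Carrier, DataCap, DeviceID, IMEI, PlanID, Region, SIM} covers every attribute.
{DeviceID, SIM} is a candidate key since {DeviceID, SIM}⁺ = {BillingCycle, Carrier, DataCap, DeviceID, IMEI, PlanID, Region, SIM} covers every attribute.
{Carrier, DataCap, DeviceID} is a candidate key since {Carrier, DataCap, DeviceID}⁺ = {BillingCycle, Carrier, DataCap, DeviceID, IMEI, PlanID, Region, SIM} covers every attribute.
{DataCap, DeviceID, IMEI} is a candidate key since {DataCap, DeviceID, IMEI}⁺ = {BillingCycle, Carrier, DataCap, DeviceID, IMEI, PlanID, Region, SIM} covers every attribute.
{DataCap, DeviceID, Region} is a candidate key since {DataCap, DeviceID, Region}⁺ = {BillingCycle, Carrier, DataCap, DeviceID, IMEI, PlanID, Region, SIM} covers every attribute.
Any other superkey properly contains one of these, so there are no further candidate keys.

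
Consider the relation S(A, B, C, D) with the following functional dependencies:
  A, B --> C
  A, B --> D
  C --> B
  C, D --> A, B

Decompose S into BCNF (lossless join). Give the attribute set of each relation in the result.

Candidate keys of the original relation: {A, B}, {A, C}, {C, D}.
In {A, B, C, D}, {C} is not a superkey ({C}⁺ restricted to this set is {B, C}), so split on C --> B into {B, C} and {A, C, D}.
{B, C}: every determinant is a superkey — BCNF.
{A, C, D}: every determinant is a superkey — BCNF.

{A, C, D}; {B, C}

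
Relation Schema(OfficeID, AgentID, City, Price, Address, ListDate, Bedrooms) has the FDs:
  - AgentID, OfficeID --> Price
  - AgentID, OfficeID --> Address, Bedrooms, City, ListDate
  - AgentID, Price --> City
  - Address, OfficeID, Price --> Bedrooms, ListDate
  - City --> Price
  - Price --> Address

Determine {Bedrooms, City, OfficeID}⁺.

{Address, Bedrooms, City, ListDate, OfficeID, Price}

Start with {Bedrooms, City, OfficeID}.
City --> Price applies; add {Price} → now {Bedrooms, City, OfficeID, Price}.
Price --> Address applies; add {Address} → now {Address, Bedrooms, City, OfficeID, Price}.
Address, OfficeID, Price --> Bedrooms, ListDate applies; add {ListDate} → now {Address, Bedrooms, City, ListDate, OfficeID, Price}.
No further FD applies.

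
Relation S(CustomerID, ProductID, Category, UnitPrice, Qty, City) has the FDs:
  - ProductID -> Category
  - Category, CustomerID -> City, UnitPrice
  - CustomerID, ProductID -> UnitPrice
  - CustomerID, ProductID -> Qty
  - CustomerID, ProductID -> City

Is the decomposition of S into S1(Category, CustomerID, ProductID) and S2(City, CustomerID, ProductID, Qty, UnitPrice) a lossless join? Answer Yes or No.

Common attributes: {CustomerID, ProductID}; their closure is {Category, City, CustomerID, ProductID, Qty, UnitPrice}.
Since S1 ⊆ {Category, City, CustomerID, ProductID, Qty, UnitPrice}, the intersection is a superkey of S1; the decomposition is lossless.

Yes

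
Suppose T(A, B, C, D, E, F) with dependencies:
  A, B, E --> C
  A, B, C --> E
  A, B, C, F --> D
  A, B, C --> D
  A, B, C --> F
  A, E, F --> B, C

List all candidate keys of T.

Attributes never on any right-hand side: {A} — every candidate key must contain it.
{A, B, C}⁺ = {A, B, C, D, E, F} — all of the relation — so {A, B, C} is a candidate key.
{A, B, E}⁺ = {A, B, C, D, E, F} — all of the relation — so {A, B, E} is a candidate key.
{A, E, F}⁺ = {A, B, C, D, E, F} — all of the relation — so {A, E, F} is a candidate key.
Any other superkey properly contains one of these, so there are no further candidate keys.

{A, B, C}, {A, B, E}, {A, E, F}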